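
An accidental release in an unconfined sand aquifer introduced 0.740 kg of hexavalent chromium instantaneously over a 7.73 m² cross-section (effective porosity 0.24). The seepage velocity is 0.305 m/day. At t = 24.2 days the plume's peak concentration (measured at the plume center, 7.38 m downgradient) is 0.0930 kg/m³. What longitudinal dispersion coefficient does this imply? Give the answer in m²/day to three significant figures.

0.0605 m²/day

At the plume center C_max = M/(n_e·A·√(4πDt)), so D = M²/(4πt·(n_e·A·C_max)²).
n_e·A·C_max = 0.24 × 7.73 × 0.0930 = 0.1725 kg/m.
D = 0.740²/(4π × 24.2 × 0.1725²) = 0.0605 m²/day.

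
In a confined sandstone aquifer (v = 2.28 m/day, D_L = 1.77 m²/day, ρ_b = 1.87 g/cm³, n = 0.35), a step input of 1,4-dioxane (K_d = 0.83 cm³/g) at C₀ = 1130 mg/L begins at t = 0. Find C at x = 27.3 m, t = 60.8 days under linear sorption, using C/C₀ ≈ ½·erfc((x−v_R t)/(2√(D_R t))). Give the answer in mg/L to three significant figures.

Retardation factor R = 1 + ρ_b·K_d/n = 1 + 1.87 × 0.83/0.35 = 5.435.
Sorption retards both mechanisms: v_R = v/R = 0.4195 m/day, D_R = D/R = 0.3257 m²/day.
v_R·t = 0.4195 × 60.8 = 25.5056 m; 2√(D_R t) = 8.900 m; argument = (27.3 − 25.5056)/8.900 = 0.2016.
C = C₀ × ½·erfc(0.2016) = 1130 × 0.3878 = 438 mg/L.

438 mg/L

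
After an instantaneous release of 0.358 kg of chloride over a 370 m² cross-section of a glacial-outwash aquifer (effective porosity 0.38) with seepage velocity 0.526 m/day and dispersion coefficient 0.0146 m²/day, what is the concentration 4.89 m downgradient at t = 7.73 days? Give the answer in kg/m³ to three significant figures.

0.000475 kg/m³

For an instantaneous plane source, C(x,t) = M/(n_e·A·√(4πDt)) · exp(−(x−vt)²/(4Dt)), with n_e·A the pore (flow) area.
Plume center vt = 0.526 × 7.73 = 4.06598 m, so the well at 4.89 m is 0.82402 m downgradient of the peak.
√(4πDt) = 1.191 m, giving peak height M/(n_e·A·√(4πDt)) = 0.358/(0.38 × 370 × 1.191) = 0.002138 kg/m³.
(x−vt)²/(4Dt) = (0.82402)²/(4 × 0.0146 × 7.73) = 1.504; exp(−1.504) = 0.2222.
C = 0.002138 × 0.2222 = 0.000475 kg/m³.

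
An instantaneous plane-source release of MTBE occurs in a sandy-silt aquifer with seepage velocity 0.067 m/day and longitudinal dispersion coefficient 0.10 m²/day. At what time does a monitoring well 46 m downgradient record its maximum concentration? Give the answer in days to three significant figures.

For the 1D instantaneous-source solution, setting ∂C/∂t = 0 at fixed x gives v²t² + 2Dt − x² = 0, so t = (√(D² + v²x²) − D)/v².
√(D² + v²x²) = √(0.10² + 0.067² × 46²) = 3.084; v² = 0.004489.
t = (3.084 − 0.10)/0.004489 = 665 days (vs. the pure-advection estimate x/v = 687 d).

665 days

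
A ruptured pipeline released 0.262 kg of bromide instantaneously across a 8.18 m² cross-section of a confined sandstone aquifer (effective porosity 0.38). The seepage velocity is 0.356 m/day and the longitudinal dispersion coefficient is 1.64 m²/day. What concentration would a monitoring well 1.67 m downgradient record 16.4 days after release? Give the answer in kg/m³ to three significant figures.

0.00390 kg/m³

For an instantaneous plane source, C(x,t) = M/(n_e·A·√(4πDt)) · exp(−(x−vt)²/(4Dt)), with n_e·A the pore (flow) area.
Plume center vt = 0.356 × 16.4 = 5.8384 m, so the well at 1.67 m is 4.1684 m upgradient of the peak.
√(4πDt) = 18.38 m, giving peak height M/(n_e·A·√(4πDt)) = 0.262/(0.38 × 8.18 × 18.38) = 0.004586 kg/m³.
(x−vt)²/(4Dt) = (-4.1684)²/(4 × 1.64 × 16.4) = 0.1615; exp(−0.1615) = 0.8509.
C = 0.004586 × 0.8509 = 0.00390 kg/m³.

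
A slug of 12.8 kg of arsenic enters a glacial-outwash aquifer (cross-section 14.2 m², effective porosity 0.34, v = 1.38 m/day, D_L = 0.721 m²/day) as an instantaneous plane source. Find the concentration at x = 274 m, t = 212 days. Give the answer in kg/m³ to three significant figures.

For an instantaneous plane source, C(x,t) = M/(n_e·A·√(4πDt)) · exp(−(x−vt)²/(4Dt)), with n_e·A the pore (flow) area.
Plume center vt = 1.38 × 212 = 292.56 m, so the well at 274 m is 18.56 m upgradient of the peak.
√(4πDt) = 43.83 m, giving peak height M/(n_e·A·√(4πDt)) = 12.8/(0.34 × 14.2 × 43.83) = 0.06049 kg/m³.
(x−vt)²/(4Dt) = (-18.56)²/(4 × 0.721 × 212) = 0.5634; exp(−0.5634) = 0.5693.
C = 0.06049 × 0.5693 = 0.0344 kg/m³.

0.0344 kg/m³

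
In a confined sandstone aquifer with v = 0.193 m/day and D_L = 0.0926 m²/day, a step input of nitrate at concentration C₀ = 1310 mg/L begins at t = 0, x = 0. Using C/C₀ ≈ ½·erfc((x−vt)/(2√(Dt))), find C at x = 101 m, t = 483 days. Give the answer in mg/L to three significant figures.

For a continuous step input, C/C₀ ≈ ½·erfc((x−vt)/(2√(Dt))).
vt = 0.193 × 483 = 93.219 m and 2√(Dt) = 2√(0.0926 × 483) = 13.38 m.
Argument (x−vt)/(2√(Dt)) = (101 − 93.219)/13.38 = 0.5815; ½·erfc(0.5815) = 0.2054.
C = 1310 × 0.2054 = 269 mg/L.

269 mg/L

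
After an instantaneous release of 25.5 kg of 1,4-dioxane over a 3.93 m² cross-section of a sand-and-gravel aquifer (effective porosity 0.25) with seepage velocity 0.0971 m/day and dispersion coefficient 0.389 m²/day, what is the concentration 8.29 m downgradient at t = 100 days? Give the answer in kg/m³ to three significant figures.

For an instantaneous plane source, C(x,t) = M/(n_e·A·√(4πDt)) · exp(−(x−vt)²/(4Dt)), with n_e·A the pore (flow) area.
Plume center vt = 0.0971 × 100 = 9.71 m, so the well at 8.29 m is 1.42 m upgradient of the peak.
√(4πDt) = 22.11 m, giving peak height M/(n_e·A·√(4πDt)) = 25.5/(0.25 × 3.93 × 22.11) = 1.174 kg/m³.
(x−vt)²/(4Dt) = (-1.42)²/(4 × 0.389 × 100) = 0.01296; exp(−0.01296) = 0.9871.
C = 1.174 × 0.9871 = 1.16 kg/m³.

1.16 kg/m³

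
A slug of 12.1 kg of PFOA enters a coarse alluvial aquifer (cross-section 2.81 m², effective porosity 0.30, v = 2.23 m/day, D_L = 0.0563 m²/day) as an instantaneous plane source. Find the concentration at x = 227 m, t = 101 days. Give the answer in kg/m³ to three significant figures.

1.48 kg/m³

For an instantaneous plane source, C(x,t) = M/(n_e·A·√(4πDt)) · exp(−(x−vt)²/(4Dt)), with n_e·A the pore (flow) area.
Plume center vt = 2.23 × 101 = 225.23 m, so the well at 227 m is 1.77 m downgradient of the peak.
√(4πDt) = 8.453 m, giving peak height M/(n_e·A·√(4πDt)) = 12.1/(0.30 × 2.81 × 8.453) = 1.698 kg/m³.
(x−vt)²/(4Dt) = (1.77)²/(4 × 0.0563 × 101) = 0.1377; exp(−0.1377) = 0.8714.
C = 1.698 × 0.8714 = 1.48 kg/m³.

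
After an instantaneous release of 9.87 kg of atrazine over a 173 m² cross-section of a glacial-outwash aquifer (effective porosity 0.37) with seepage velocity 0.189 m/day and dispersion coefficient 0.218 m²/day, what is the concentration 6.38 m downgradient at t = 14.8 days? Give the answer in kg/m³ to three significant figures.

For an instantaneous plane source, C(x,t) = M/(n_e·A·√(4πDt)) · exp(−(x−vt)²/(4Dt)), with n_e·A the pore (flow) area.
Plume center vt = 0.189 × 14.8 = 2.7972 m, so the well at 6.38 m is 3.5828 m downgradient of the peak.
√(4πDt) = 6.367 m, giving peak height M/(n_e·A·√(4πDt)) = 9.87/(0.37 × 173 × 6.367) = 0.02422 kg/m³.
(x−vt)²/(4Dt) = (3.5828)²/(4 × 0.218 × 14.8) = 0.9946; exp(−0.9946) = 0.3699.
C = 0.02422 × 0.3699 = 0.00896 kg/m³.

0.00896 kg/m³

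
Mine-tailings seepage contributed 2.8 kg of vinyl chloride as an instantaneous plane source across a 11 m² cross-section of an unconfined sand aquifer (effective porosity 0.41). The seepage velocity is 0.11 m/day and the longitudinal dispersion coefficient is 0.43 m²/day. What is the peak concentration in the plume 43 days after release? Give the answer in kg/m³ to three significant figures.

0.0407 kg/m³

The peak of an instantaneous 1D plume sits at x = vt; there the Gaussian factor is 1 and C_max = M/(n_e·A·√(4πDt)), where n_e·A is the pore area the mass is dissolved in.
√(4πDt) = √(4π × 0.43 × 43) = 15.24 m, so C_max = 2.8/(0.41 × 11 × 15.24) = 0.0407 kg/m³.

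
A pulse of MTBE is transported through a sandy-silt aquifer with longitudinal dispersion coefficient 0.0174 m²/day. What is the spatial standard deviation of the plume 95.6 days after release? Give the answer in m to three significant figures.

1.82 m

Dispersive spreading gives a Gaussian with σ² = 2Dt; advection only shifts the center.
σ = √(2 × 0.0174 × 95.6) = 1.82 m.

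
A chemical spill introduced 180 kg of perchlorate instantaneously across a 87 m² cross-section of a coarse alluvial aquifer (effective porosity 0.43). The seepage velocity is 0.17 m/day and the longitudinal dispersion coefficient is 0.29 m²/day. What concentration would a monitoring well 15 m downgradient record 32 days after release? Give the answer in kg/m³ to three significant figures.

For an instantaneous plane source, C(x,t) = M/(n_e·A·√(4πDt)) · exp(−(x−vt)²/(4Dt)), with n_e·A the pore (flow) area.
Plume center vt = 0.17 × 32 = 5.44 m, so the well at 15 m is 9.56 m downgradient of the peak.
√(4πDt) = 10.80 m, giving peak height M/(n_e·A·√(4πDt)) = 180/(0.43 × 87 × 10.80) = 0.4455 kg/m³.
(x−vt)²/(4Dt) = (9.56)²/(4 × 0.29 × 32) = 2.462; exp(−2.462) = 0.08526.
C = 0.4455 × 0.08526 = 0.0380 kg/m³.

0.0380 kg/m³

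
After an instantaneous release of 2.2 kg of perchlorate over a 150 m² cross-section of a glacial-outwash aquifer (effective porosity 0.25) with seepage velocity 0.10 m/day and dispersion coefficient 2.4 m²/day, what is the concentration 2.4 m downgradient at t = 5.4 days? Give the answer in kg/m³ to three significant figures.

For an instantaneous plane source, C(x,t) = M/(n_e·A·√(4πDt)) · exp(−(x−vt)²/(4Dt)), with n_e·A the pore (flow) area.
Plume center vt = 0.10 × 5.4 = 0.54 m, so the well at 2.4 m is 1.86 m downgradient of the peak.
√(4πDt) = 12.76 m, giving peak height M/(n_e·A·√(4πDt)) = 2.2/(0.25 × 150 × 12.76) = 0.004598 kg/m³.
(x−vt)²/(4Dt) = (1.86)²/(4 × 2.4 × 5.4) = 0.06674; exp(−0.06674) = 0.9354.
C = 0.004598 × 0.9354 = 0.00430 kg/m³.

0.00430 kg/m³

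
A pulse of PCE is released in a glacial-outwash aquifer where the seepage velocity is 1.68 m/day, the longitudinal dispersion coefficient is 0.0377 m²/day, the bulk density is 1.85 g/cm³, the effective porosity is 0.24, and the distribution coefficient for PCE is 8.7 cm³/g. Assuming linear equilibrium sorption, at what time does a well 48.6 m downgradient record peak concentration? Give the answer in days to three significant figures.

Retardation factor R = 1 + ρ_b·K_d/n = 1 + 1.85 × 8.7/0.24 = 68.06.
Sorption retards both mechanisms: v_R = v/R = 0.02468 m/day, D_R = D/R = 0.0005539 m²/day.
Peak time from v_R²t² + 2D_R t − x² = 0: t = (√(D_R² + v_R²x²) − D_R)/v_R².
√(D_R² + v_R²x²) = √(0.0005539² + 0.02468² × 48.6²) = 1.199; v_R² = 0.0006091.
t = (1.199 − 0.0005539)/0.0006091 = 1970 days.

1970 days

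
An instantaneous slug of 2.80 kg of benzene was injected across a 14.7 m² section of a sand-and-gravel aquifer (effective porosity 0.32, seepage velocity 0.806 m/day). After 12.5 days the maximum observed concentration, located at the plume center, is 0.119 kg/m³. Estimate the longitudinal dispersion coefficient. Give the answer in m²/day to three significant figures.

At the plume center C_max = M/(n_e·A·√(4πDt)), so D = M²/(4πt·(n_e·A·C_max)²).
n_e·A·C_max = 0.32 × 14.7 × 0.119 = 0.5598 kg/m.
D = 2.80²/(4π × 12.5 × 0.5598²) = 0.159 m²/day.

0.159 m²/day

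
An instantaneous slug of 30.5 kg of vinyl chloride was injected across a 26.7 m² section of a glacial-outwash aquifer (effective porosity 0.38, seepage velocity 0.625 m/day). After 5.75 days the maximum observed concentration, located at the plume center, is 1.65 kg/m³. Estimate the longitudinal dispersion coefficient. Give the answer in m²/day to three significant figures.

At the plume center C_max = M/(n_e·A·√(4πDt)), so D = M²/(4πt·(n_e·A·C_max)²).
n_e·A·C_max = 0.38 × 26.7 × 1.65 = 16.74 kg/m.
D = 30.5²/(4π × 5.75 × 16.74²) = 0.0459 m²/day.

0.0459 m²/day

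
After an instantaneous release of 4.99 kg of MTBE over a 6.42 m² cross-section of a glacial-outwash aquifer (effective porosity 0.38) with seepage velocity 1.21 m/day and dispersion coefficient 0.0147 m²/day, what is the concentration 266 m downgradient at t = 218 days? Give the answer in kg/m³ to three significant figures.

0.219 kg/m³

For an instantaneous plane source, C(x,t) = M/(n_e·A·√(4πDt)) · exp(−(x−vt)²/(4Dt)), with n_e·A the pore (flow) area.
Plume center vt = 1.21 × 218 = 263.78 m, so the well at 266 m is 2.22 m downgradient of the peak.
√(4πDt) = 6.346 m, giving peak height M/(n_e·A·√(4πDt)) = 4.99/(0.38 × 6.42 × 6.346) = 0.3223 kg/m³.
(x−vt)²/(4Dt) = (2.22)²/(4 × 0.0147 × 218) = 0.3845; exp(−0.3845) = 0.6808.
C = 0.3223 × 0.6808 = 0.219 kg/m³.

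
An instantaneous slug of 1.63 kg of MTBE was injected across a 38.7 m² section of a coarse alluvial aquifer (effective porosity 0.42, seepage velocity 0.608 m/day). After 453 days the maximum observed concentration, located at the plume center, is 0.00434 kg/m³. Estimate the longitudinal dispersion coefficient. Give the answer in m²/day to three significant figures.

At the plume center C_max = M/(n_e·A·√(4πDt)), so D = M²/(4πt·(n_e·A·C_max)²).
n_e·A·C_max = 0.42 × 38.7 × 0.00434 = 0.07054 kg/m.
D = 1.63²/(4π × 453 × 0.07054²) = 0.0938 m²/day.

0.0938 m²/day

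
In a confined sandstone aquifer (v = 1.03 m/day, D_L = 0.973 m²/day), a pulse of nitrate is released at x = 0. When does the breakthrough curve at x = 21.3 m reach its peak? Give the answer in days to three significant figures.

19.8 days

For the 1D instantaneous-source solution, setting ∂C/∂t = 0 at fixed x gives v²t² + 2Dt − x² = 0, so t = (√(D² + v²x²) − D)/v².
√(D² + v²x²) = √(0.973² + 1.03² × 21.3²) = 21.96; v² = 1.0609.
t = (21.96 − 0.973)/1.0609 = 19.8 days (vs. the pure-advection estimate x/v = 20.7 d).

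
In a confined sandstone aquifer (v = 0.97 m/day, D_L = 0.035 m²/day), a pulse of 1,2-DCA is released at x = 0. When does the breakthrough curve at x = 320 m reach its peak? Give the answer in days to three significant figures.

330 days

For the 1D instantaneous-source solution, setting ∂C/∂t = 0 at fixed x gives v²t² + 2Dt − x² = 0, so t = (√(D² + v²x²) − D)/v².
√(D² + v²x²) = √(0.035² + 0.97² × 320²) = 310.4; v² = 0.9409.
t = (310.4 − 0.035)/0.9409 = 330 days (vs. the pure-advection estimate x/v = 330 d).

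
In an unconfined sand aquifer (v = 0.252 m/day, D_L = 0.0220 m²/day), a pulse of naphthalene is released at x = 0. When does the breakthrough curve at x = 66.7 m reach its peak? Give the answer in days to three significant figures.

For the 1D instantaneous-source solution, setting ∂C/∂t = 0 at fixed x gives v²t² + 2Dt − x² = 0, so t = (√(D² + v²x²) − D)/v².
√(D² + v²x²) = √(0.0220² + 0.252² × 66.7²) = 16.81; v² = 0.063504.
t = (16.81 − 0.0220)/0.063504 = 264 days (vs. the pure-advection estimate x/v = 265 d).

264 days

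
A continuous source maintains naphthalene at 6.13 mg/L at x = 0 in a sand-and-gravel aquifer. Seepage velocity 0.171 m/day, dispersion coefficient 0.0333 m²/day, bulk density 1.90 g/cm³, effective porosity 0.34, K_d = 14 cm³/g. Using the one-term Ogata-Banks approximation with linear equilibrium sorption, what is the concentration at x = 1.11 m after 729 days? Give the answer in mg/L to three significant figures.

4.43 mg/L

Retardation factor R = 1 + ρ_b·K_d/n = 1 + 1.90 × 14/0.34 = 79.24.
Sorption retards both mechanisms: v_R = v/R = 0.002158 m/day, D_R = D/R = 0.0004202 m²/day.
v_R·t = 0.002158 × 729 = 1.573182 m; 2√(D_R t) = 1.107 m; argument = (1.11 − 1.573182)/1.107 = -0.4184.
C = C₀ × ½·erfc(-0.4184) = 6.13 × 0.7230 = 4.43 mg/L.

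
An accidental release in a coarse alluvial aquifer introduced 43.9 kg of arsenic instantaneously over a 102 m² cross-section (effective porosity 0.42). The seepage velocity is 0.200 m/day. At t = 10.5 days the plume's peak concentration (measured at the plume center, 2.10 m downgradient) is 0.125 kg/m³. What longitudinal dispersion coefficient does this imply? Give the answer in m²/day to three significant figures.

0.509 m²/day

At the plume center C_max = M/(n_e·A·√(4πDt)), so D = M²/(4πt·(n_e·A·C_max)²).
n_e·A·C_max = 0.42 × 102 × 0.125 = 5.355 kg/m.
D = 43.9²/(4π × 10.5 × 5.355²) = 0.509 m²/day.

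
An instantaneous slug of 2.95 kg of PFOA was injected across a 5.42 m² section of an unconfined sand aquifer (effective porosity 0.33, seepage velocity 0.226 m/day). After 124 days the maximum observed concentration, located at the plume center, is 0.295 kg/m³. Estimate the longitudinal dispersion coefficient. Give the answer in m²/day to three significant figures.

At the plume center C_max = M/(n_e·A·√(4πDt)), so D = M²/(4πt·(n_e·A·C_max)²).
n_e·A·C_max = 0.33 × 5.42 × 0.295 = 0.5276 kg/m.
D = 2.95²/(4π × 124 × 0.5276²) = 0.0201 m²/day.

0.0201 m²/day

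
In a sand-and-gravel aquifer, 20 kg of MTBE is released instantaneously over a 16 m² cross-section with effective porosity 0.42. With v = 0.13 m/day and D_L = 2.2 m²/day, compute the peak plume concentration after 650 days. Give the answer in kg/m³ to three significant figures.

The peak of an instantaneous 1D plume sits at x = vt; there the Gaussian factor is 1 and C_max = M/(n_e·A·√(4πDt)), where n_e·A is the pore area the mass is dissolved in.
√(4πDt) = √(4π × 2.2 × 650) = 134.1 m, so C_max = 20/(0.42 × 16 × 134.1) = 0.0222 kg/m³.

0.0222 kg/m³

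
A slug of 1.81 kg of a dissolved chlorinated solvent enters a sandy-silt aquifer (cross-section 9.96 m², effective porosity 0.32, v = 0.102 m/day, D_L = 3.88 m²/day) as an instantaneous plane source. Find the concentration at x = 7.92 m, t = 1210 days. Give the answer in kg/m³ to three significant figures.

For an instantaneous plane source, C(x,t) = M/(n_e·A·√(4πDt)) · exp(−(x−vt)²/(4Dt)), with n_e·A the pore (flow) area.
Plume center vt = 0.102 × 1210 = 123.42 m, so the well at 7.92 m is 115.5 m upgradient of the peak.
√(4πDt) = 242.9 m, giving peak height M/(n_e·A·√(4πDt)) = 1.81/(0.32 × 9.96 × 242.9) = 0.002338 kg/m³.
(x−vt)²/(4Dt) = (-115.5)²/(4 × 3.88 × 1210) = 0.7104; exp(−0.7104) = 0.4914.
C = 0.002338 × 0.4914 = 0.00115 kg/m³.

0.00115 kg/m³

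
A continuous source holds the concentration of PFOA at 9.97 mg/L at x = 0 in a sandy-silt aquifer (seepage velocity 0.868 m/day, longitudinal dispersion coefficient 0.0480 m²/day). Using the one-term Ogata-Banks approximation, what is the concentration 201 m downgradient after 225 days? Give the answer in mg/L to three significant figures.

1.10 mg/L

For a continuous step input, C/C₀ ≈ ½·erfc((x−vt)/(2√(Dt))).
vt = 0.868 × 225 = 195.3 m and 2√(Dt) = 2√(0.0480 × 225) = 6.573 m.
Argument (x−vt)/(2√(Dt)) = (201 − 195.3)/6.573 = 0.8672; ½·erfc(0.8672) = 0.1100.
C = 9.97 × 0.1100 = 1.10 mg/L.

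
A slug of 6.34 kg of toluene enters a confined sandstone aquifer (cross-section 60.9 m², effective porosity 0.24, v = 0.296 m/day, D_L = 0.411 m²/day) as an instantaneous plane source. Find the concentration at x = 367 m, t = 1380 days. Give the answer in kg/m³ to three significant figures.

0.00241 kg/m³

For an instantaneous plane source, C(x,t) = M/(n_e·A·√(4πDt)) · exp(−(x−vt)²/(4Dt)), with n_e·A the pore (flow) area.
Plume center vt = 0.296 × 1380 = 408.48 m, so the well at 367 m is 41.48 m upgradient of the peak.
√(4πDt) = 84.42 m, giving peak height M/(n_e·A·√(4πDt)) = 6.34/(0.24 × 60.9 × 84.42) = 0.005138 kg/m³.
(x−vt)²/(4Dt) = (-41.48)²/(4 × 0.411 × 1380) = 0.7584; exp(−0.7584) = 0.4684.
C = 0.005138 × 0.4684 = 0.00241 kg/m³.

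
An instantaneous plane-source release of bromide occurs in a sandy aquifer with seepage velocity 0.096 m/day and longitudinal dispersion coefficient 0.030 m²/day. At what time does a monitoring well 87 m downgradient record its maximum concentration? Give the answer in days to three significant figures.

For the 1D instantaneous-source solution, setting ∂C/∂t = 0 at fixed x gives v²t² + 2Dt − x² = 0, so t = (√(D² + v²x²) − D)/v².
√(D² + v²x²) = √(0.030² + 0.096² × 87²) = 8.352; v² = 0.009216.
t = (8.352 − 0.030)/0.009216 = 903 days (vs. the pure-advection estimate x/v = 906 d).

903 days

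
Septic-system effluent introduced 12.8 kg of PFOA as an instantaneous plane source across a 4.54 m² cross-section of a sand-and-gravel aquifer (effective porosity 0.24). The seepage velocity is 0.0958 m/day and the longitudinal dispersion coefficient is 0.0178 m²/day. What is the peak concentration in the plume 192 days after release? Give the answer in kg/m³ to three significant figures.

The peak of an instantaneous 1D plume sits at x = vt; there the Gaussian factor is 1 and C_max = M/(n_e·A·√(4πDt)), where n_e·A is the pore area the mass is dissolved in.
√(4πDt) = √(4π × 0.0178 × 192) = 6.553 m, so C_max = 12.8/(0.24 × 4.54 × 6.553) = 1.79 kg/m³.

1.79 kg/m³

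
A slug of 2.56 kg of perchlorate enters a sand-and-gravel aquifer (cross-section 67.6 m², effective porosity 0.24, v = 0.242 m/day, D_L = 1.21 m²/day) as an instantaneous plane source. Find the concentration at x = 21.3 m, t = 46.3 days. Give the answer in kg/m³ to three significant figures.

0.00377 kg/m³

For an instantaneous plane source, C(x,t) = M/(n_e·A·√(4πDt)) · exp(−(x−vt)²/(4Dt)), with n_e·A the pore (flow) area.
Plume center vt = 0.242 × 46.3 = 11.2046 m, so the well at 21.3 m is 10.0954 m downgradient of the peak.
√(4πDt) = 26.53 m, giving peak height M/(n_e·A·√(4πDt)) = 2.56/(0.24 × 67.6 × 26.53) = 0.005948 kg/m³.
(x−vt)²/(4Dt) = (10.0954)²/(4 × 1.21 × 46.3) = 0.4548; exp(−0.4548) = 0.6346.
C = 0.005948 × 0.6346 = 0.00377 kg/m³.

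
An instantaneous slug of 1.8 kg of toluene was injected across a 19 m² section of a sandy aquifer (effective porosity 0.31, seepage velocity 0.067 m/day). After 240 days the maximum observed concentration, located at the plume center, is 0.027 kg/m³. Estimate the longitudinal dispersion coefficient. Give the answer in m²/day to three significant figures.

0.0425 m²/day

At the plume center C_max = M/(n_e·A·√(4πDt)), so D = M²/(4πt·(n_e·A·C_max)²).
n_e·A·C_max = 0.31 × 19 × 0.027 = 0.1590 kg/m.
D = 1.8²/(4π × 240 × 0.1590²) = 0.0425 m²/day.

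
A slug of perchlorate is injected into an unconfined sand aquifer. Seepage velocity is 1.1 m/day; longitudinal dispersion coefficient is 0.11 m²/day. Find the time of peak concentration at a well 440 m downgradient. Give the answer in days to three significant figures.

400 days

For the 1D instantaneous-source solution, setting ∂C/∂t = 0 at fixed x gives v²t² + 2Dt − x² = 0, so t = (√(D² + v²x²) − D)/v².
√(D² + v²x²) = √(0.11² + 1.1² × 440²) = 484.0; v² = 1.21.
t = (484.0 − 0.11)/1.21 = 400 days (vs. the pure-advection estimate x/v = 400 d).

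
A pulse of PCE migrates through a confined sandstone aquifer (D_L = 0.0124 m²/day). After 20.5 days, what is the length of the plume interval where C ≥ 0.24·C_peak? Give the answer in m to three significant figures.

2.41 m

The plume is Gaussian with σ = √(2Dt) = √(2 × 0.0124 × 20.5) = 0.7130 m.
C/C_peak = exp(−Δx²/(2σ²)) = 0.24 ⇒ Δx = σ·√(−2 ln 0.24) = 0.7130 × 1.689 = 1.204 m.
Width = 2Δx = 2.41 m.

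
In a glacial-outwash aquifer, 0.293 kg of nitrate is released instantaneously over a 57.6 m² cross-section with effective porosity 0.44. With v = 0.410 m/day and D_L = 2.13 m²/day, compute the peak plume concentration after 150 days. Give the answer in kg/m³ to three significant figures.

0.000182 kg/m³

The peak of an instantaneous 1D plume sits at x = vt; there the Gaussian factor is 1 and C_max = M/(n_e·A·√(4πDt)), where n_e·A is the pore area the mass is dissolved in.
√(4πDt) = √(4π × 2.13 × 150) = 63.36 m, so C_max = 0.293/(0.44 × 57.6 × 63.36) = 0.000182 kg/m³.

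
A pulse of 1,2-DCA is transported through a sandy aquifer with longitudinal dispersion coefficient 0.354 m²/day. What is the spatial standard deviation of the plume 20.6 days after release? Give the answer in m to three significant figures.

3.82 m

Dispersive spreading gives a Gaussian with σ² = 2Dt; advection only shifts the center.
σ = √(2 × 0.354 × 20.6) = 3.82 m.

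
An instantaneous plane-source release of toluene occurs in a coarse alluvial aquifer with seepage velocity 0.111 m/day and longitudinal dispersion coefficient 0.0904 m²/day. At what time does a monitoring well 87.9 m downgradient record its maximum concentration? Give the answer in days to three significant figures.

For the 1D instantaneous-source solution, setting ∂C/∂t = 0 at fixed x gives v²t² + 2Dt − x² = 0, so t = (√(D² + v²x²) − D)/v².
√(D² + v²x²) = √(0.0904² + 0.111² × 87.9²) = 9.757; v² = 0.012321.
t = (9.757 − 0.0904)/0.012321 = 785 days (vs. the pure-advection estimate x/v = 792 d).

785 days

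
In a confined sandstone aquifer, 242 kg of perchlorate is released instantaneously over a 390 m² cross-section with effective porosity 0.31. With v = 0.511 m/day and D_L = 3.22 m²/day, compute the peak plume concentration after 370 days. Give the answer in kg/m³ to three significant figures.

0.0164 kg/m³

The peak of an instantaneous 1D plume sits at x = vt; there the Gaussian factor is 1 and C_max = M/(n_e·A·√(4πDt)), where n_e·A is the pore area the mass is dissolved in.
√(4πDt) = √(4π × 3.22 × 370) = 122.4 m, so C_max = 242/(0.31 × 390 × 122.4) = 0.0164 kg/m³.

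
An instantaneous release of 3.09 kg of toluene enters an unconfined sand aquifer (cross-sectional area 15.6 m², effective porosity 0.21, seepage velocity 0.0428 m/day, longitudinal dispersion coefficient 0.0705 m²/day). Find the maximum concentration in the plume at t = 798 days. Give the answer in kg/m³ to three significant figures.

0.0355 kg/m³

The peak of an instantaneous 1D plume sits at x = vt; there the Gaussian factor is 1 and C_max = M/(n_e·A·√(4πDt)), where n_e·A is the pore area the mass is dissolved in.
√(4πDt) = √(4π × 0.0705 × 798) = 26.59 m, so C_max = 3.09/(0.21 × 15.6 × 26.59) = 0.0355 kg/m³.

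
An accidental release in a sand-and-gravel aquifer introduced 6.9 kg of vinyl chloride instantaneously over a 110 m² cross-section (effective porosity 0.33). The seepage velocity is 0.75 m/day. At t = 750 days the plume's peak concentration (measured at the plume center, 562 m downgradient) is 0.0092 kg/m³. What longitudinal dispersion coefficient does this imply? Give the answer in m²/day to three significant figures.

At the plume center C_max = M/(n_e·A·√(4πDt)), so D = M²/(4πt·(n_e·A·C_max)²).
n_e·A·C_max = 0.33 × 110 × 0.0092 = 0.3340 kg/m.
D = 6.9²/(4π × 750 × 0.3340²) = 0.0453 m²/day.

0.0453 m²/day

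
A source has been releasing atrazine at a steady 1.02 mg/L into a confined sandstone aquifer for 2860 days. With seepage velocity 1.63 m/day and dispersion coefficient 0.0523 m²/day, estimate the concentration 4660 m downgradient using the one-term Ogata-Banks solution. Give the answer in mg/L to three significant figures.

For a continuous step input, C/C₀ ≈ ½·erfc((x−vt)/(2√(Dt))).
vt = 1.63 × 2860 = 4661.8 m and 2√(Dt) = 2√(0.0523 × 2860) = 24.46 m.
Argument (x−vt)/(2√(Dt)) = (4660 − 4661.8)/24.46 = -0.07359; ½·erfc(-0.07359) = 0.5414.
C = 1.02 × 0.5414 = 0.552 mg/L.

0.552 mg/L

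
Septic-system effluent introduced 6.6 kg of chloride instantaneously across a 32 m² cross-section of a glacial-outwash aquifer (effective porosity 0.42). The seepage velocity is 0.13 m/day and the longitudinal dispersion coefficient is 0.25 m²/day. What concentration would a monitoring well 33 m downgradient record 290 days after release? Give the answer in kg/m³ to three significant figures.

For an instantaneous plane source, C(x,t) = M/(n_e·A·√(4πDt)) · exp(−(x−vt)²/(4Dt)), with n_e·A the pore (flow) area.
Plume center vt = 0.13 × 290 = 37.7 m, so the well at 33 m is 4.7 m upgradient of the peak.
√(4πDt) = 30.18 m, giving peak height M/(n_e·A·√(4πDt)) = 6.6/(0.42 × 32 × 30.18) = 0.01627 kg/m³.
(x−vt)²/(4Dt) = (-4.7)²/(4 × 0.25 × 290) = 0.07617; exp(−0.07617) = 0.9267.
C = 0.01627 × 0.9267 = 0.0151 kg/m³.

0.0151 kg/m³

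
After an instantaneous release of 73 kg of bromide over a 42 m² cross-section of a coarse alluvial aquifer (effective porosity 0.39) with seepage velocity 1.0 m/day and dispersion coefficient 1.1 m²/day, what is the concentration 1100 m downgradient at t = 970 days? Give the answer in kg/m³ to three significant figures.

For an instantaneous plane source, C(x,t) = M/(n_e·A·√(4πDt)) · exp(−(x−vt)²/(4Dt)), with n_e·A the pore (flow) area.
Plume center vt = 1.0 × 970 = 970 m, so the well at 1100 m is 130 m downgradient of the peak.
√(4πDt) = 115.8 m, giving peak height M/(n_e·A·√(4πDt)) = 73/(0.39 × 42 × 115.8) = 0.03849 kg/m³.
(x−vt)²/(4Dt) = (130)²/(4 × 1.1 × 970) = 3.960; exp(−3.960) = 0.01906.
C = 0.03849 × 0.01906 = 0.000734 kg/m³.

0.000734 kg/m³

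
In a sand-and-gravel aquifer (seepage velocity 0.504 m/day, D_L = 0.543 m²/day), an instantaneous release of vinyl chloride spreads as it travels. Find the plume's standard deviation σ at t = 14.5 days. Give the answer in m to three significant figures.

3.97 m

Dispersive spreading gives a Gaussian with σ² = 2Dt; advection only shifts the center.
σ = √(2 × 0.543 × 14.5) = 3.97 m.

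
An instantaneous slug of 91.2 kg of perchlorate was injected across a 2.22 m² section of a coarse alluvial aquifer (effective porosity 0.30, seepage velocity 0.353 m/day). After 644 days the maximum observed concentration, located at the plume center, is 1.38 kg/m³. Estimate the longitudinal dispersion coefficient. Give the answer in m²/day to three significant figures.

1.22 m²/day

At the plume center C_max = M/(n_e·A·√(4πDt)), so D = M²/(4πt·(n_e·A·C_max)²).
n_e·A·C_max = 0.30 × 2.22 × 1.38 = 0.9191 kg/m.
D = 91.2²/(4π × 644 × 0.9191²) = 1.22 m²/day.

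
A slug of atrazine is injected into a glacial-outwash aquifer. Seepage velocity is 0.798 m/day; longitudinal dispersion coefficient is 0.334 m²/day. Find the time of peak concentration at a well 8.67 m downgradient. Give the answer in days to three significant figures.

For the 1D instantaneous-source solution, setting ∂C/∂t = 0 at fixed x gives v²t² + 2Dt − x² = 0, so t = (√(D² + v²x²) − D)/v².
√(D² + v²x²) = √(0.334² + 0.798² × 8.67²) = 6.927; v² = 0.636804.
t = (6.927 − 0.334)/0.636804 = 10.4 days (vs. the pure-advection estimate x/v = 10.9 d).

10.4 days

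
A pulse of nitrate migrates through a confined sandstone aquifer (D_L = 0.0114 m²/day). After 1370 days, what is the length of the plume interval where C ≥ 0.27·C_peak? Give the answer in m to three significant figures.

18.1 m

The plume is Gaussian with σ = √(2Dt) = √(2 × 0.0114 × 1370) = 5.589 m.
C/C_peak = exp(−Δx²/(2σ²)) = 0.27 ⇒ Δx = σ·√(−2 ln 0.27) = 5.589 × 1.618 = 9.043 m.
Width = 2Δx = 18.1 m.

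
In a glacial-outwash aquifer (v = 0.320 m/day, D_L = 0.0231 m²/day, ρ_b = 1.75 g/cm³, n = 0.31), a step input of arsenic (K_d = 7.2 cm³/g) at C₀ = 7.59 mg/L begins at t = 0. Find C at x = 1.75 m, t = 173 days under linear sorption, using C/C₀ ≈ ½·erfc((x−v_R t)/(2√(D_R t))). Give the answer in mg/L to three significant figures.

Retardation factor R = 1 + ρ_b·K_d/n = 1 + 1.75 × 7.2/0.31 = 41.65.
Sorption retards both mechanisms: v_R = v/R = 0.007683 m/day, D_R = D/R = 0.0005546 m²/day.
v_R·t = 0.007683 × 173 = 1.329159 m; 2√(D_R t) = 0.6195 m; argument = (1.75 − 1.329159)/0.6195 = 0.6793.
C = C₀ × ½·erfc(0.6793) = 7.59 × 0.1684 = 1.28 mg/L.

1.28 mg/L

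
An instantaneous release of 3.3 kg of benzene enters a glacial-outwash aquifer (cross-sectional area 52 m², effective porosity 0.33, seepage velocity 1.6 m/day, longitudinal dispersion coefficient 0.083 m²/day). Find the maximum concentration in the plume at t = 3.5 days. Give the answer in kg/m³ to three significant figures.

The peak of an instantaneous 1D plume sits at x = vt; there the Gaussian factor is 1 and C_max = M/(n_e·A·√(4πDt)), where n_e·A is the pore area the mass is dissolved in.
√(4πDt) = √(4π × 0.083 × 3.5) = 1.911 m, so C_max = 3.3/(0.33 × 52 × 1.911) = 0.101 kg/m³.

0.101 kg/m³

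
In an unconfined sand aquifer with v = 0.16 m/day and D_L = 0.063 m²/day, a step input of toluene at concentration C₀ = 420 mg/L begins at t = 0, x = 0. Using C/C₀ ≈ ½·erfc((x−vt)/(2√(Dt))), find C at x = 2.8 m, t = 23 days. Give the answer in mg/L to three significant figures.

For a continuous step input, C/C₀ ≈ ½·erfc((x−vt)/(2√(Dt))).
vt = 0.16 × 23 = 3.68 m and 2√(Dt) = 2√(0.063 × 23) = 2.407 m.
Argument (x−vt)/(2√(Dt)) = (2.8 − 3.68)/2.407 = -0.3656; ½·erfc(-0.3656) = 0.6974.
C = 420 × 0.6974 = 293 mg/L.

293 mg/L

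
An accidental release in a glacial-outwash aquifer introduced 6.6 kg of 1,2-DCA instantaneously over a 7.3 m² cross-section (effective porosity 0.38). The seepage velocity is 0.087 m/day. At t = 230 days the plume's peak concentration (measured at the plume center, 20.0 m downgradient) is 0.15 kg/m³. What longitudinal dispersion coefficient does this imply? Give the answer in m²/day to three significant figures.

0.0870 m²/day

At the plume center C_max = M/(n_e·A·√(4πDt)), so D = M²/(4πt·(n_e·A·C_max)²).
n_e·A·C_max = 0.38 × 7.3 × 0.15 = 0.4161 kg/m.
D = 6.6²/(4π × 230 × 0.4161²) = 0.0870 m²/day.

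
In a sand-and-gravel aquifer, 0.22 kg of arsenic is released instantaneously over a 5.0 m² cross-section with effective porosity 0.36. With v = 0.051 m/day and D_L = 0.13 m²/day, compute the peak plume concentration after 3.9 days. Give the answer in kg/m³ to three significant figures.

The peak of an instantaneous 1D plume sits at x = vt; there the Gaussian factor is 1 and C_max = M/(n_e·A·√(4πDt)), where n_e·A is the pore area the mass is dissolved in.
√(4πDt) = √(4π × 0.13 × 3.9) = 2.524 m, so C_max = 0.22/(0.36 × 5.0 × 2.524) = 0.0484 kg/m³.

0.0484 kg/m³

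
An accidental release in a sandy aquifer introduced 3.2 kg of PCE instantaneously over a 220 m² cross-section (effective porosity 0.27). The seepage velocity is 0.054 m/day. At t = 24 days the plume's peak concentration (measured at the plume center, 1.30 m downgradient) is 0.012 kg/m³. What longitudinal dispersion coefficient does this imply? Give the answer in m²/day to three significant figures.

At the plume center C_max = M/(n_e·A·√(4πDt)), so D = M²/(4πt·(n_e·A·C_max)²).
n_e·A·C_max = 0.27 × 220 × 0.012 = 0.7128 kg/m.
D = 3.2²/(4π × 24 × 0.7128²) = 0.0668 m²/day.

0.0668 m²/day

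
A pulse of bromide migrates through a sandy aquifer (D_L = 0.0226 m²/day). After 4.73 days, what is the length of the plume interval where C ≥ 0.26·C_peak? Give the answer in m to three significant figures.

The plume is Gaussian with σ = √(2Dt) = √(2 × 0.0226 × 4.73) = 0.4624 m.
C/C_peak = exp(−Δx²/(2σ²)) = 0.26 ⇒ Δx = σ·√(−2 ln 0.26) = 0.4624 × 1.641 = 0.7588 m.
Width = 2Δx = 1.52 m.

1.52 m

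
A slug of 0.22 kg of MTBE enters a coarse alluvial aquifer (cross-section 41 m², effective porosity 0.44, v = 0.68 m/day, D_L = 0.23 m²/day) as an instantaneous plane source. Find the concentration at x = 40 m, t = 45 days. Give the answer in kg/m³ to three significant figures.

For an instantaneous plane source, C(x,t) = M/(n_e·A·√(4πDt)) · exp(−(x−vt)²/(4Dt)), with n_e·A the pore (flow) area.
Plume center vt = 0.68 × 45 = 30.6 m, so the well at 40 m is 9.4 m downgradient of the peak.
√(4πDt) = 11.40 m, giving peak height M/(n_e·A·√(4πDt)) = 0.22/(0.44 × 41 × 11.40) = 0.001070 kg/m³.
(x−vt)²/(4Dt) = (9.4)²/(4 × 0.23 × 45) = 2.134; exp(−2.134) = 0.1184.
C = 0.001070 × 0.1184 = 0.000127 kg/m³.

0.000127 kg/m³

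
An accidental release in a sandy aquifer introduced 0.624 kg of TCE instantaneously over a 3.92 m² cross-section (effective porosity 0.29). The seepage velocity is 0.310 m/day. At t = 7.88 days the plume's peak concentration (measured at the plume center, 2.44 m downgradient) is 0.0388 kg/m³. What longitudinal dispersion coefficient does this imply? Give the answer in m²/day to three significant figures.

At the plume center C_max = M/(n_e·A·√(4πDt)), so D = M²/(4πt·(n_e·A·C_max)²).
n_e·A·C_max = 0.29 × 3.92 × 0.0388 = 0.04411 kg/m.
D = 0.624²/(4π × 7.88 × 0.04411²) = 2.02 m²/day.

2.02 m²/day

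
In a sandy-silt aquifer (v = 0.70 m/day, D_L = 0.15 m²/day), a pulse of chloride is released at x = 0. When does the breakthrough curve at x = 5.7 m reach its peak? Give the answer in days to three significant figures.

7.84 days

For the 1D instantaneous-source solution, setting ∂C/∂t = 0 at fixed x gives v²t² + 2Dt − x² = 0, so t = (√(D² + v²x²) − D)/v².
√(D² + v²x²) = √(0.15² + 0.70² × 5.7²) = 3.993; v² = 0.49.
t = (3.993 − 0.15)/0.49 = 7.84 days (vs. the pure-advection estimate x/v = 8.14 d).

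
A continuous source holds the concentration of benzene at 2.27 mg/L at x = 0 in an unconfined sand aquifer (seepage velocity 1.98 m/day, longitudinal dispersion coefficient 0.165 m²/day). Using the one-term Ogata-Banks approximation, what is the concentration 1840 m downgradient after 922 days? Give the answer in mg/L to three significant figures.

0.463 mg/L

For a continuous step input, C/C₀ ≈ ½·erfc((x−vt)/(2√(Dt))).
vt = 1.98 × 922 = 1825.56 m and 2√(Dt) = 2√(0.165 × 922) = 24.67 m.
Argument (x−vt)/(2√(Dt)) = (1840 − 1825.56)/24.67 = 0.5853; ½·erfc(0.5853) = 0.2039.
C = 2.27 × 0.2039 = 0.463 mg/L.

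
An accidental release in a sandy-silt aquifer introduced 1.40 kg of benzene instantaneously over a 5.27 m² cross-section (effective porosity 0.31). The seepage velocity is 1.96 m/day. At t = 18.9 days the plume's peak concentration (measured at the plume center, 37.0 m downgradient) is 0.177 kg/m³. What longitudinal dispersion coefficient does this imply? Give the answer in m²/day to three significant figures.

0.0987 m²/day

At the plume center C_max = M/(n_e·A·√(4πDt)), so D = M²/(4πt·(n_e·A·C_max)²).
n_e·A·C_max = 0.31 × 5.27 × 0.177 = 0.2892 kg/m.
D = 1.40²/(4π × 18.9 × 0.2892²) = 0.0987 m²/day.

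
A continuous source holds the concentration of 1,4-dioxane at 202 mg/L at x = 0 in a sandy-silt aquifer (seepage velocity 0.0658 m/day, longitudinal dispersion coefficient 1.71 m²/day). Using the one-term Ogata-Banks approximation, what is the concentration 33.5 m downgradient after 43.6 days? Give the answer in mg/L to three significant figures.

For a continuous step input, C/C₀ ≈ ½·erfc((x−vt)/(2√(Dt))).
vt = 0.0658 × 43.6 = 2.86888 m and 2√(Dt) = 2√(1.71 × 43.6) = 17.27 m.
Argument (x−vt)/(2√(Dt)) = (33.5 − 2.86888)/17.27 = 1.774; ½·erfc(1.774) = 0.006057.
C = 202 × 0.006057 = 1.22 mg/L.

1.22 mg/L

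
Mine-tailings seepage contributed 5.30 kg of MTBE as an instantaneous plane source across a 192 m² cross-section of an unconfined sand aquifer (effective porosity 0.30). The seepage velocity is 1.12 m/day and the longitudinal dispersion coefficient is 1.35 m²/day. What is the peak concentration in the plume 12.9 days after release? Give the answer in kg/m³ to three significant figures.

The peak of an instantaneous 1D plume sits at x = vt; there the Gaussian factor is 1 and C_max = M/(n_e·A·√(4πDt)), where n_e·A is the pore area the mass is dissolved in.
√(4πDt) = √(4π × 1.35 × 12.9) = 14.79 m, so C_max = 5.30/(0.30 × 192 × 14.79) = 0.00622 kg/m³.

0.00622 kg/m³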